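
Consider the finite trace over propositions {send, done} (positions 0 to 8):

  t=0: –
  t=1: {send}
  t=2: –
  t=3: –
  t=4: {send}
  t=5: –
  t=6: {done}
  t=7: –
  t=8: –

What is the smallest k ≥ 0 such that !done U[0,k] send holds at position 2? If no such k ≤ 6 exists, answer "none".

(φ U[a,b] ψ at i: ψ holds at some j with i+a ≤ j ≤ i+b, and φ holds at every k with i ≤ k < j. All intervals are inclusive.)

2

Need earliest j ≥ 2 with send, and !done at every k in [2,j-1].
  j=2: rhs fails.
  j=3: rhs fails.
  j=4: rhs holds; lhs holds on [2,3]. k = 2.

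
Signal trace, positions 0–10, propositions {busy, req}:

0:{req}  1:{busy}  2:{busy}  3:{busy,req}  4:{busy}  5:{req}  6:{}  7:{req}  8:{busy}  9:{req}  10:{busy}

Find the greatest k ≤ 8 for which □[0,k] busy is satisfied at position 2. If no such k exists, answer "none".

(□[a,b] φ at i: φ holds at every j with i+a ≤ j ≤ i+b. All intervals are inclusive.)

2

busy must hold from j=2 onward; find where it first fails.
  j=2: holds
  j=3: holds
  j=4: holds
  j=5: fails
Holds on [2,4], so largest k = 2.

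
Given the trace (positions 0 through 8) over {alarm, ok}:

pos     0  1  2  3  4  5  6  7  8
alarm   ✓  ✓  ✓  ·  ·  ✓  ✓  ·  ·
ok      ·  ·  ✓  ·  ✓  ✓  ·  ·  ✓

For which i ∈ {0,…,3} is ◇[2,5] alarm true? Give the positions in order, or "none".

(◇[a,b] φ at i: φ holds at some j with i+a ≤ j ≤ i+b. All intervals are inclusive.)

0, 1, 2, 3

Evaluate at each i in [0,3]:
  i=0: ✓ (witness j=2)
  i=1: ✓ (witness j=5)
  i=2: ✓ (witness j=5)
  i=3: ✓ (witness j=5)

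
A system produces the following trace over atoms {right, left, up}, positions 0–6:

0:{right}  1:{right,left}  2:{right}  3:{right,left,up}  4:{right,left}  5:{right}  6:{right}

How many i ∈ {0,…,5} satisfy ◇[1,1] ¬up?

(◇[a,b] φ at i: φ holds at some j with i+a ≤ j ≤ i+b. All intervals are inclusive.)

5

Evaluate at each i in [0,5]:
  i=0: ✓ (witness j=1)
  i=1: ✓ (witness j=2)
  i=2: ✗ (none in [3,3])
  i=3: ✓ (witness j=4)
  i=4: ✓ (witness j=5)
  i=5: ✓ (witness j=6)
Positions where it holds: {0, 1, 3, 4, 5} → 5.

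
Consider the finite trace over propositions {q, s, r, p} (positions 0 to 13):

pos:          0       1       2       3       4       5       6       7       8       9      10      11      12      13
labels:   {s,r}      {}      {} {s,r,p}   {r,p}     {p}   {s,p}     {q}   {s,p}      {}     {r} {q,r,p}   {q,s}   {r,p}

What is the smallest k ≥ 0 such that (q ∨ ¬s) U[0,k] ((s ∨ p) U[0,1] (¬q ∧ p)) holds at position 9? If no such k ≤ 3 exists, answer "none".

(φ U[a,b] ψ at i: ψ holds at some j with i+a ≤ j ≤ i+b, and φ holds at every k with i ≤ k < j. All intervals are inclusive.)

3

Need earliest j ≥ 9 with ((s ∨ p) U[0,1] (¬q ∧ p)), and (q ∨ ¬s) at every k in [9,j-1].
  j=9: rhs fails.
  j=10: rhs fails.
  j=11: rhs fails.
  j=12: rhs holds; lhs holds on [9,11]. k = 3.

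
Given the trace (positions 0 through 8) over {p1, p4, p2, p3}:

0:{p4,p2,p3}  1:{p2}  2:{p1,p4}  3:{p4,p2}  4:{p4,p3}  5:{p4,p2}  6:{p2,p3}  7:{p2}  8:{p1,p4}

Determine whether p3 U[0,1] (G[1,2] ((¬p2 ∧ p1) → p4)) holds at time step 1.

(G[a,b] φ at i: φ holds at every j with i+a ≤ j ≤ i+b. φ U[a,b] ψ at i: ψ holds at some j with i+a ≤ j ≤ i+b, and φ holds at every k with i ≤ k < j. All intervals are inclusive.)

Holds

Need some j in [1,2] with G[1,2] ((¬p2 ∧ p1) → p4), and p3 at every k in [1,j-1].
  j=1: G[1,2] ((¬p2 ∧ p1) → p4) holds; no prefix to check → satisfied.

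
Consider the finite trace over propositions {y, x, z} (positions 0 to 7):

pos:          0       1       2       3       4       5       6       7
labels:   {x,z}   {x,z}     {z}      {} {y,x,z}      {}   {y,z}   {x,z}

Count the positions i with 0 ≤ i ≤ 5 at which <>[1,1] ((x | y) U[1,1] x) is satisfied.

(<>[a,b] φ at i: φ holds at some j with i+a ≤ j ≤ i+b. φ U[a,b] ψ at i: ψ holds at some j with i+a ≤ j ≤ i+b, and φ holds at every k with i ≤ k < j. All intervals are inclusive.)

1

Evaluate at each i in [0,5]:
  i=0: ✗ (none in [1,1])
  i=1: ✗ (none in [2,2])
  i=2: ✗ (none in [3,3])
  i=3: ✗ (none in [4,4])
  i=4: ✗ (none in [5,5])
  i=5: ✓ (witness j=6)
Positions where it holds: {5} → 1.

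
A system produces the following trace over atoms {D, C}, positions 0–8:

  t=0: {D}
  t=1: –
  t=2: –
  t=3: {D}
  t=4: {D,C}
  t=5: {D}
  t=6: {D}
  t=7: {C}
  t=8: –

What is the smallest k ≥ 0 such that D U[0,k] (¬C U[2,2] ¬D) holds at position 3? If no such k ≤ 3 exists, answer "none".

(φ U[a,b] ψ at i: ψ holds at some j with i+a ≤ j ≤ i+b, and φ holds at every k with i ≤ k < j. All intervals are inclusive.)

2

Need earliest j ≥ 3 with (¬C U[2,2] ¬D), and D at every k in [3,j-1].
  j=3: rhs fails.
  j=4: rhs fails.
  j=5: rhs holds; lhs holds on [3,4]. k = 2.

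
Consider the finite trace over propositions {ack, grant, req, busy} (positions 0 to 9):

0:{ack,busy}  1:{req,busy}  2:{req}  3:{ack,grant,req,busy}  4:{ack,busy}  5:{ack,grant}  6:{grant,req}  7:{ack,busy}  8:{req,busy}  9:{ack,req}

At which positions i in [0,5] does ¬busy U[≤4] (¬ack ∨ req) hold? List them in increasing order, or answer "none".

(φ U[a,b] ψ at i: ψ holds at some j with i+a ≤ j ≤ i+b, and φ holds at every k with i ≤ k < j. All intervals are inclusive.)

Evaluate at each i in [0,5]:
  i=0: ✗ (lhs fails at k=0 before rhs at j=1)
  i=1: ✓ (rhs at j=1)
  i=2: ✓ (rhs at j=2)
  i=3: ✓ (rhs at j=3)
  i=4: ✗ (lhs fails at k=4 before rhs at j=6)
  i=5: ✓ (rhs at j=6; lhs holds on [5,5])

1, 2, 3, 5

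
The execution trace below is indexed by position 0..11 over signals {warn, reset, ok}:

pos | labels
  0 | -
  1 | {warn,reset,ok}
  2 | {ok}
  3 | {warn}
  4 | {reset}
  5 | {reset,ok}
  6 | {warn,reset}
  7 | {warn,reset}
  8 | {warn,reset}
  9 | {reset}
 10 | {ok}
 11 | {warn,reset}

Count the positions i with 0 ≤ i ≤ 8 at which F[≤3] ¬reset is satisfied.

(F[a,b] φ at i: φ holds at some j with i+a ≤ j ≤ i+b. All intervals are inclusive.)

Evaluate at each i in [0,8]:
  i=0: ✓ (witness j=0)
  i=1: ✓ (witness j=2)
  i=2: ✓ (witness j=2)
  i=3: ✓ (witness j=3)
  i=4: ✗ (none in [4,7])
  i=5: ✗ (none in [5,8])
  i=6: ✗ (none in [6,9])
  i=7: ✓ (witness j=10)
  i=8: ✓ (witness j=10)
Positions where it holds: {0, 1, 2, 3, 7, 8} → 6.

6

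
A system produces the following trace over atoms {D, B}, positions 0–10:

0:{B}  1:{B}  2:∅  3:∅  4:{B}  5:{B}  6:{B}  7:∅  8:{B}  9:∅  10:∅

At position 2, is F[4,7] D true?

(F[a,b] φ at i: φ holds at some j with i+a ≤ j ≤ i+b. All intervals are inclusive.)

No

Check D at each j in [6,9]:
  j=6: false
  j=7: false
  j=8: false
  j=9: false
No position in the window satisfies it → formula fails.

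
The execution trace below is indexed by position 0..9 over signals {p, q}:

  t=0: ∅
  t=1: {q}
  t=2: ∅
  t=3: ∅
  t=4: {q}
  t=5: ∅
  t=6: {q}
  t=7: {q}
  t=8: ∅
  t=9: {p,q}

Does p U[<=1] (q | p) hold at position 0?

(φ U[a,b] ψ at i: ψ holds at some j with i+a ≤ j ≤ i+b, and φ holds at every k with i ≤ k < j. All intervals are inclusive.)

Need some j in [0,1] with (q | p), and p at every k in [0,j-1].
  j=0: (q | p) false.
  j=1: (q | p) holds, but p fails at k=0 → not this j.
No j in the window works → until fails.

No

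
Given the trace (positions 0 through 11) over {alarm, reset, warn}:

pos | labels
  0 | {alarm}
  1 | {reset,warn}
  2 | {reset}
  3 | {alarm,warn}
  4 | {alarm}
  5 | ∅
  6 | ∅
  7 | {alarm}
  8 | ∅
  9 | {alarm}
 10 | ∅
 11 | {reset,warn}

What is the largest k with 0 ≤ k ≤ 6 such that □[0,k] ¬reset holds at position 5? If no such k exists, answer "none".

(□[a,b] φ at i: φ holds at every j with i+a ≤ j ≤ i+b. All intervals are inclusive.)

5

¬reset must hold from j=5 onward; find where it first fails.
  j=5: holds
  j=6: holds
  j=7: holds
  j=8: holds
  j=9: holds
  j=10: holds
  j=11: fails
Holds on [5,10], so largest k = 5.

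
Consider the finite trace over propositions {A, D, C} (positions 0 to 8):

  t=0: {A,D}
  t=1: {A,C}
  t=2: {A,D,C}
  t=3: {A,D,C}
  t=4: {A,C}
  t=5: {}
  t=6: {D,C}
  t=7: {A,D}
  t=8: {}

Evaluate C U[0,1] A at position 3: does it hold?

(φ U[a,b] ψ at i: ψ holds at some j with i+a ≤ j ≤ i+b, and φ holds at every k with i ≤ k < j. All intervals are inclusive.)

Need some j in [3,4] with A, and C at every k in [3,j-1].
  j=3: A holds; no prefix to check → satisfied.

Holds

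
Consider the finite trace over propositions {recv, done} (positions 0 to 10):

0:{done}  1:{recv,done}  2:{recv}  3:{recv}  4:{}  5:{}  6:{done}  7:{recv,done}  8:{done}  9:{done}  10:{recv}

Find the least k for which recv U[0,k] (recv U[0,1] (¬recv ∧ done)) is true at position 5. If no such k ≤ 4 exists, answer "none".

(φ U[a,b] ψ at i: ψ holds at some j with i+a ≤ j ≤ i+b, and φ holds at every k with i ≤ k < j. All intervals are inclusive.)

Need earliest j ≥ 5 with (recv U[0,1] (¬recv ∧ done)), and recv at every k in [5,j-1].
  j=5: rhs fails.
  j=6: rhs holds but lhs fails at k=5.
  j=7: rhs holds but lhs fails at k=5.
  j=8: rhs holds but lhs fails at k=5.
  j=9: rhs holds but lhs fails at k=5.
No witness within the range → none.

none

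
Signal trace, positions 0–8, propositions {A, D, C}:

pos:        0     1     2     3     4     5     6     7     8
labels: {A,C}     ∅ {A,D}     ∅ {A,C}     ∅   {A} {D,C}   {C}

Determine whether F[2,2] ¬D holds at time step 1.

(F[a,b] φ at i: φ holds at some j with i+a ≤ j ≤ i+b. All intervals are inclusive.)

Check ¬D at each j in [3,3]:
  j=3: true
Found at j=3 → formula holds.

Yes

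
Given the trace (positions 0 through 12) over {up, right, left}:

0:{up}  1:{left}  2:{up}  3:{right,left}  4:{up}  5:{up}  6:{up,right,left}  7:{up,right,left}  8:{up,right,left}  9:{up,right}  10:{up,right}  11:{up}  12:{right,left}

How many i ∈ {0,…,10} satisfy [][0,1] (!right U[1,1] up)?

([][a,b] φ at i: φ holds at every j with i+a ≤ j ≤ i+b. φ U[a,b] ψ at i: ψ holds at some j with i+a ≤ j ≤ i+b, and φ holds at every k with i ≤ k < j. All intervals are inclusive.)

Evaluate at each i in [0,10]:
  i=0: ✗ (fails at j=0)
  i=1: ✗ (fails at j=2)
  i=2: ✗ (fails at j=2)
  i=3: ✗ (fails at j=3)
  i=4: ✓ (all of [4,5])
  i=5: ✗ (fails at j=6)
  i=6: ✗ (fails at j=6)
  i=7: ✗ (fails at j=7)
  i=8: ✗ (fails at j=8)
  i=9: ✗ (fails at j=9)
  i=10: ✗ (fails at j=10)
Positions where it holds: {4} → 1.

1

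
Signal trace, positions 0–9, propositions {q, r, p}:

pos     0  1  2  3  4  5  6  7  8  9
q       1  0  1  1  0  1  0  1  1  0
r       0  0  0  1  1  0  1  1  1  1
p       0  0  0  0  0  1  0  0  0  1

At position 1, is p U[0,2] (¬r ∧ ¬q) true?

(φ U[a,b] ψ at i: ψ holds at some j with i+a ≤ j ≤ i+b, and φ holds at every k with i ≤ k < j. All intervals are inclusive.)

Need some j in [1,3] with (¬r ∧ ¬q), and p at every k in [1,j-1].
  j=1: (¬r ∧ ¬q) holds; no prefix to check → satisfied.

Yes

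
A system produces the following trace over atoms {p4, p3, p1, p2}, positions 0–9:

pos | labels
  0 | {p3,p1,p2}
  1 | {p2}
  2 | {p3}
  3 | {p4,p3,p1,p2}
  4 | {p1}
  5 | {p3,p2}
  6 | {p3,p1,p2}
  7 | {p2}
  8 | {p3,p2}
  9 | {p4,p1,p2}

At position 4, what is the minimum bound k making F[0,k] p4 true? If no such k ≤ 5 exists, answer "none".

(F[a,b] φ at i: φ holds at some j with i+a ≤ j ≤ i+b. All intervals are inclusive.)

Scan j = 4,5,… for p4:
  j=4: fails
  j=5: fails
  j=6: fails
  j=7: fails
  j=8: fails
  j=9: holds
First hit at j=9, so smallest k = 9-4 = 5.

5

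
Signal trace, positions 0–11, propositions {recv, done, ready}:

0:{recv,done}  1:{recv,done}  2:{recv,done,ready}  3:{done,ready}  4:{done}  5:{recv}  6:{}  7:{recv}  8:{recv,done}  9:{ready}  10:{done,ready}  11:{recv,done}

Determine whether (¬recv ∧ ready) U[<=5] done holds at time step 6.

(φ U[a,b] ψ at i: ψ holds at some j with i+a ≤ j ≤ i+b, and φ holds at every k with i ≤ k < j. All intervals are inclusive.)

Need some j in [6,11] with done, and (¬recv ∧ ready) at every k in [6,j-1].
  j=6: done false.
  j=7: done false.
  j=8: done holds, but (¬recv ∧ ready) fails at k=6 → not this j.
  j=9: done false.
  j=10: done holds, but (¬recv ∧ ready) fails at k=6 → not this j.
  j=11: done holds, but (¬recv ∧ ready) fails at k=6 → not this j.
No j in the window works → until fails.

No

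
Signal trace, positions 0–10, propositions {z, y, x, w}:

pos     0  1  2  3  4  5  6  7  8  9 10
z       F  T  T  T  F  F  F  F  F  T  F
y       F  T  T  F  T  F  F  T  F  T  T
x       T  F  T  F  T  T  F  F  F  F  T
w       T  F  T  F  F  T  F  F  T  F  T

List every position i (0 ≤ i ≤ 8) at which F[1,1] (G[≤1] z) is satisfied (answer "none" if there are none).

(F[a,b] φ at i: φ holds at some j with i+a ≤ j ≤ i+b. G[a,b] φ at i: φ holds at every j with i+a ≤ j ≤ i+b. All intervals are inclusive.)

0, 1

Evaluate at each i in [0,8]:
  i=0: ✓ (witness j=1)
  i=1: ✓ (witness j=2)
  i=2: ✗ (none in [3,3])
  i=3: ✗ (none in [4,4])
  i=4: ✗ (none in [5,5])
  i=5: ✗ (none in [6,6])
  i=6: ✗ (none in [7,7])
  i=7: ✗ (none in [8,8])
  i=8: ✗ (none in [9,9])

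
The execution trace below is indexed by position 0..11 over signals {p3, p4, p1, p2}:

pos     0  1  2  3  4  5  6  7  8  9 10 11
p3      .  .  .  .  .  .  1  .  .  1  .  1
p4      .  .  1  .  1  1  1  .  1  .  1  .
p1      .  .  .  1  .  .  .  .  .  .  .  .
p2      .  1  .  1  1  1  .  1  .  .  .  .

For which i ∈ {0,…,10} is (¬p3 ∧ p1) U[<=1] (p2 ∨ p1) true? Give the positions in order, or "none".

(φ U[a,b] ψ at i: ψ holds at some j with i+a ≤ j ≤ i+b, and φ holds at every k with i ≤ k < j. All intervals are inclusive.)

1, 3, 4, 5, 7

Evaluate at each i in [0,10]:
  i=0: ✗ (lhs fails at k=0 before rhs at j=1)
  i=1: ✓ (rhs at j=1)
  i=2: ✗ (lhs fails at k=2 before rhs at j=3)
  i=3: ✓ (rhs at j=3)
  i=4: ✓ (rhs at j=4)
  i=5: ✓ (rhs at j=5)
  i=6: ✗ (lhs fails at k=6 before rhs at j=7)
  i=7: ✓ (rhs at j=7)
  i=8: ✗ (no rhs in [8,9])
  i=9: ✗ (no rhs in [9,10])
  i=10: ✗ (no rhs in [10,11])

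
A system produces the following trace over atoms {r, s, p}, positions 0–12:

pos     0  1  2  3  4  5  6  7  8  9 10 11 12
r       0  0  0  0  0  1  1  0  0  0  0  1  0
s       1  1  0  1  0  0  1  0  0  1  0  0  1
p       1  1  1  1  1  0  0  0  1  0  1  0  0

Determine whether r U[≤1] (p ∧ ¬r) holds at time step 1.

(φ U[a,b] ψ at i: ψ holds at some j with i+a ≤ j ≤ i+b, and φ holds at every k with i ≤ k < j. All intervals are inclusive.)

Need some j in [1,2] with (p ∧ ¬r), and r at every k in [1,j-1].
  j=1: (p ∧ ¬r) holds; no prefix to check → satisfied.

Yes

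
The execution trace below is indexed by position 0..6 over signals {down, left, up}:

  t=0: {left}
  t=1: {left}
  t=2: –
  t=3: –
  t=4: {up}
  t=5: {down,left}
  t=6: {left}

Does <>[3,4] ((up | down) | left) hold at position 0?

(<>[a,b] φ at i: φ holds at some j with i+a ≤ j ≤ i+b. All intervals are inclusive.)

Check ((up | down) | left) at each j in [3,4]:
  j=3: false
  j=4: true
Found at j=4 → formula holds.

True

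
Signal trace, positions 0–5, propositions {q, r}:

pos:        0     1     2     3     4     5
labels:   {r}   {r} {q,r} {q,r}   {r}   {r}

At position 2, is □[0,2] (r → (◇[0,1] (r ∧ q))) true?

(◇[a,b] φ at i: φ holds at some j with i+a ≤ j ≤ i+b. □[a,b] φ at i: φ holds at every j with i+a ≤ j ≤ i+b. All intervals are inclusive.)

Check (r → (◇[0,1] (r ∧ q))) at every j in [2,4]:
  j=2: antecedent true; consequent holds (witness at 2) → ✓
  j=3: antecedent true; consequent holds (witness at 3) → ✓
  j=4: antecedent true; consequent fails (none in [4,5]) → ✗
Fails at j=4 → formula fails.

Does not hold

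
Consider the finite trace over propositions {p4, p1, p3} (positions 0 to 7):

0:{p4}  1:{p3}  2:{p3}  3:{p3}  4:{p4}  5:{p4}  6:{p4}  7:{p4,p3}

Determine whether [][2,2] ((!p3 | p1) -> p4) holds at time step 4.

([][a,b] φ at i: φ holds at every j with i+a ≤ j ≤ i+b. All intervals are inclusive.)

Check ((!p3 | p1) -> p4) at every j in [6,6]:
  j=6: antecedent true; consequent true → ✓
All positions satisfy it → formula holds.

True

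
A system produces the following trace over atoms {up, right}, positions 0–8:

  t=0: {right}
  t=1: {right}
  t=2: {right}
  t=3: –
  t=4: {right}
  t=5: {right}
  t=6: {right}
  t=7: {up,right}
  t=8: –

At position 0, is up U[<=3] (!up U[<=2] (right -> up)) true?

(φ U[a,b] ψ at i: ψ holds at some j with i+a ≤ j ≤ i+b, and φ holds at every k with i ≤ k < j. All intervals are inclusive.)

Need some j in [0,3] with (!up U[<=2] (right -> up)), and up at every k in [0,j-1].
  j=0: (!up U[<=2] (right -> up)) — fails.
  j=1: (!up U[<=2] (right -> up)) holds, but up fails at k=0 → not this j.
  j=2: (!up U[<=2] (right -> up)) holds, but up fails at k=0 → not this j.
  j=3: (!up U[<=2] (right -> up)) holds, but up fails at k=0 → not this j.
No j in the window works → until fails.

Does not hold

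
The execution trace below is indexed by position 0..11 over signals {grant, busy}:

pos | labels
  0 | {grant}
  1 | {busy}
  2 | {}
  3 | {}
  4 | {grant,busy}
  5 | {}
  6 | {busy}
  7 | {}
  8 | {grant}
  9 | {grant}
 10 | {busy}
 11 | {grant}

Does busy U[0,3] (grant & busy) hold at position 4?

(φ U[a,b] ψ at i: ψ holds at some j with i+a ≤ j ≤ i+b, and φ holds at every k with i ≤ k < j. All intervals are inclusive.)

Holds

Need some j in [4,7] with (grant & busy), and busy at every k in [4,j-1].
  j=4: (grant & busy) holds; no prefix to check → satisfied.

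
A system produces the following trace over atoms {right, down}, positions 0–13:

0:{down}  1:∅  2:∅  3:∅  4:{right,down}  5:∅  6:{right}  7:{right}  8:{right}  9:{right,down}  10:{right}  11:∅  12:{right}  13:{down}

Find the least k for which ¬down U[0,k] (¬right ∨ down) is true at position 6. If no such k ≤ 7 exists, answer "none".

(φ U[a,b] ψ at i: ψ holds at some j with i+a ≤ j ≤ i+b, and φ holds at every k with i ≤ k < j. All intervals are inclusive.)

3

Need earliest j ≥ 6 with (¬right ∨ down), and ¬down at every k in [6,j-1].
  j=6: rhs fails.
  j=7: rhs fails.
  j=8: rhs fails.
  j=9: rhs holds; lhs holds on [6,8]. k = 3.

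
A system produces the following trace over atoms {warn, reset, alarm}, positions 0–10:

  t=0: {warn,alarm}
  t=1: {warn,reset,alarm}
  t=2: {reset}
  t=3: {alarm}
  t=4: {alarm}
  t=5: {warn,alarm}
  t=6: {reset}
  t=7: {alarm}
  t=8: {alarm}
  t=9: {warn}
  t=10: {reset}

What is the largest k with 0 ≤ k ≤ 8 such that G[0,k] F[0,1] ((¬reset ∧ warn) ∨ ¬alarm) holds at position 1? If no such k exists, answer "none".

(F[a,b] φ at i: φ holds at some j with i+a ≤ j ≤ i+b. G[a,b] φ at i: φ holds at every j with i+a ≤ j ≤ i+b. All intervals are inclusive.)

F[0,1] ((¬reset ∧ warn) ∨ ¬alarm) must hold from j=1 onward; find where it first fails.
  j=1: holds
  j=2: holds
  j=3: fails
Holds on [1,2], so largest k = 1.

1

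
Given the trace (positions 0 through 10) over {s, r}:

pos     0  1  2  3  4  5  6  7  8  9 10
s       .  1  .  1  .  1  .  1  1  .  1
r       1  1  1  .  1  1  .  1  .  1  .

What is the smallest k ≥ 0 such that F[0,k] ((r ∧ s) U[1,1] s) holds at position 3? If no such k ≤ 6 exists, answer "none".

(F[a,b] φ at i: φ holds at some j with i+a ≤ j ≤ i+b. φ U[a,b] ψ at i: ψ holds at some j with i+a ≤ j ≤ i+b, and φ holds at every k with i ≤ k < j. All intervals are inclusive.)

Scan j = 3,4,… for ((r ∧ s) U[1,1] s):
  j=3: fails
  j=4: fails
  j=5: fails
  j=6: fails
  j=7: holds
First hit at j=7, so smallest k = 7-3 = 4.

4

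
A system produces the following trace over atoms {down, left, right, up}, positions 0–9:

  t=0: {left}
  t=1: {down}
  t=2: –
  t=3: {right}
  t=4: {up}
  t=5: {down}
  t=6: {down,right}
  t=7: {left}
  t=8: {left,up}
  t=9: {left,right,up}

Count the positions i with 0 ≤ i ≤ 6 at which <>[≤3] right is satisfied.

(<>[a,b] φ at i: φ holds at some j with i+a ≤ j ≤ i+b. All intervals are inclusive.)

Evaluate at each i in [0,6]:
  i=0: ✓ (witness j=3)
  i=1: ✓ (witness j=3)
  i=2: ✓ (witness j=3)
  i=3: ✓ (witness j=3)
  i=4: ✓ (witness j=6)
  i=5: ✓ (witness j=6)
  i=6: ✓ (witness j=6)
Positions where it holds: {0, 1, 2, 3, 4, 5, 6} → 7.

7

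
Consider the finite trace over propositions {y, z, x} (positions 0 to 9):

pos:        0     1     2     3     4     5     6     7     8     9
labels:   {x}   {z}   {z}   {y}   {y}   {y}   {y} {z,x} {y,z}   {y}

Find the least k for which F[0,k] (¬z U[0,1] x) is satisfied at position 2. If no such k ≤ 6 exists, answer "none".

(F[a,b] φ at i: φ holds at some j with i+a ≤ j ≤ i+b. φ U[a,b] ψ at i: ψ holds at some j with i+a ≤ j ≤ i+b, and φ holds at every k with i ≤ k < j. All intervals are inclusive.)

4

Scan j = 2,3,… for (¬z U[0,1] x):
  j=2: fails
  j=3: fails
  j=4: fails
  j=5: fails
  j=6: holds
First hit at j=6, so smallest k = 6-2 = 4.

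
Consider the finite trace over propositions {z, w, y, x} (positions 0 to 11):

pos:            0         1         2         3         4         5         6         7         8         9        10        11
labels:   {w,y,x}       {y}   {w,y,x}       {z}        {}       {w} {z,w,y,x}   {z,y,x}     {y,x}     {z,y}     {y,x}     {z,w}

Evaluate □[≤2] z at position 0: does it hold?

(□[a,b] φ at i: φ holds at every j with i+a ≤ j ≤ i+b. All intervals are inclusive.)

Check z at every j in [0,2]:
  j=0: false
  j=1: false
  j=2: false
Fails at j=0 → formula fails.

Does not hold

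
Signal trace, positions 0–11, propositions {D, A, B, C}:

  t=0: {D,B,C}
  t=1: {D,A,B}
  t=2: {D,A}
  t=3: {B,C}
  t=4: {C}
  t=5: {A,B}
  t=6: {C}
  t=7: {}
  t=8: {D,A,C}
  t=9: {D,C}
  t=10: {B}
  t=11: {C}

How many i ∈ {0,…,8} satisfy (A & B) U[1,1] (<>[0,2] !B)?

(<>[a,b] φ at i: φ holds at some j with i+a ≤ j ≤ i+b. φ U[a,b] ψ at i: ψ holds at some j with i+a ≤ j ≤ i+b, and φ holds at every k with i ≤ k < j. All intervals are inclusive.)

Evaluate at each i in [0,8]:
  i=0: ✗ (lhs fails at k=0 before rhs at j=1)
  i=1: ✓ (rhs at j=2; lhs holds on [1,1])
  i=2: ✗ (lhs fails at k=2 before rhs at j=3)
  i=3: ✗ (lhs fails at k=3 before rhs at j=4)
  i=4: ✗ (lhs fails at k=4 before rhs at j=5)
  i=5: ✓ (rhs at j=6; lhs holds on [5,5])
  i=6: ✗ (lhs fails at k=6 before rhs at j=7)
  i=7: ✗ (lhs fails at k=7 before rhs at j=8)
  i=8: ✗ (lhs fails at k=8 before rhs at j=9)
Positions where it holds: {1, 5} → 2.

2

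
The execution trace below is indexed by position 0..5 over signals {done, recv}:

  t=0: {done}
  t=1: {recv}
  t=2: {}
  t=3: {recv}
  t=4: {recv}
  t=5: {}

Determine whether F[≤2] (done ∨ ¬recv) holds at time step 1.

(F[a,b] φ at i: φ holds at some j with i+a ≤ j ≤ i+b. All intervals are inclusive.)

Check (done ∨ ¬recv) at each j in [1,3]:
  j=1: false
  j=2: true
  j=3: false
Found at j=2 → formula holds.

Yes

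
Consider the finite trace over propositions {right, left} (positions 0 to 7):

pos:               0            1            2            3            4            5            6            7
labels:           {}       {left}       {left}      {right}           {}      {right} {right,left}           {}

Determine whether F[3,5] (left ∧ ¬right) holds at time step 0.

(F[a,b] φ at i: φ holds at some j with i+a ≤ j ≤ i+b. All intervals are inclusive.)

Check (left ∧ ¬right) at each j in [3,5]:
  j=3: false
  j=4: false
  j=5: false
No position in the window satisfies it → formula fails.

False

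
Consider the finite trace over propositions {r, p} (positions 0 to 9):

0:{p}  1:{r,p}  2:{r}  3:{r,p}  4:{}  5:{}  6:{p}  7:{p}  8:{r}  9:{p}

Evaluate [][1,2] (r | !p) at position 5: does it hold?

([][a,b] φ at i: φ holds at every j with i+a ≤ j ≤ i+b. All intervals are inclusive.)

Does not hold

Check (r | !p) at every j in [6,7]:
  j=6: false
  j=7: false
Fails at j=6 → formula fails.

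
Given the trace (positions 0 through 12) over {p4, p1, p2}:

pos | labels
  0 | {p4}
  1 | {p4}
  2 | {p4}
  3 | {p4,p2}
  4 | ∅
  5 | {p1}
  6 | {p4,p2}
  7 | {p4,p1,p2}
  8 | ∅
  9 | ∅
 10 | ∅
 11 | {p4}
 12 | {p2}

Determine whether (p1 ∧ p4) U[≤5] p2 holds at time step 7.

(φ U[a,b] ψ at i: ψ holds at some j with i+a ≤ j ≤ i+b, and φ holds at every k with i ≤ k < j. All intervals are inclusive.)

Need some j in [7,12] with p2, and (p1 ∧ p4) at every k in [7,j-1].
  j=7: p2 holds; no prefix to check → satisfied.

Yes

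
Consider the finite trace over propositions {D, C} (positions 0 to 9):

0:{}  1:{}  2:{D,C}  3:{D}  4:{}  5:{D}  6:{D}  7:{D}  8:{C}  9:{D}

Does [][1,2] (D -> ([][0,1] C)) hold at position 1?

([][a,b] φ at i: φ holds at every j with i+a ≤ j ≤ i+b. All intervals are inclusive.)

Check (D -> ([][0,1] C)) at every j in [2,3]:
  j=2: antecedent true; consequent fails at 3 → ✗
  j=3: antecedent true; consequent fails at 3 → ✗
Fails at j=2 → formula fails.

No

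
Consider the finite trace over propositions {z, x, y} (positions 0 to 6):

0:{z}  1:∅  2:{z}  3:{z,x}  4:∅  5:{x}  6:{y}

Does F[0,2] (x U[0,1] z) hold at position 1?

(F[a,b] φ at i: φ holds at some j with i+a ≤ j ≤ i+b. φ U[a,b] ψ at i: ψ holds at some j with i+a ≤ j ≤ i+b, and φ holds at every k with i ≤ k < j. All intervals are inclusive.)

Check (x U[0,1] z) at each j in [1,3]:
  j=1: fails
  j=2: holds
  j=3: holds
Found at j=2 → formula holds.

Yes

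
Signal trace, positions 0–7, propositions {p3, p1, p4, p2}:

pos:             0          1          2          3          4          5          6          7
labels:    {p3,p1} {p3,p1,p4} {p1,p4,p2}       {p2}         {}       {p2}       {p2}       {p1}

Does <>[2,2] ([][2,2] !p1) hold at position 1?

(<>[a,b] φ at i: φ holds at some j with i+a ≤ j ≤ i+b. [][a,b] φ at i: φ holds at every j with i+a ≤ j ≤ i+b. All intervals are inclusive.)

Check [][2,2] !p1 at each j in [3,3]:
  j=3: holds on [5,5]
Found at j=3 → formula holds.

Yes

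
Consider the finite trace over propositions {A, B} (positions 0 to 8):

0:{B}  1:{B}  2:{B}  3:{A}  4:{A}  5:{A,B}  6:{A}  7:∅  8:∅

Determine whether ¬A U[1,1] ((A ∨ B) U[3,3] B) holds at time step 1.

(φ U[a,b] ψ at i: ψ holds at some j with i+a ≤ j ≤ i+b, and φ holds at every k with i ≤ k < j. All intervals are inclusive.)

Need some j in [2,2] with ((A ∨ B) U[3,3] B), and ¬A at every k in [1,j-1].
  j=2: ((A ∨ B) U[3,3] B) holds; ¬A holds at every k in [1,1] → satisfied.

Holds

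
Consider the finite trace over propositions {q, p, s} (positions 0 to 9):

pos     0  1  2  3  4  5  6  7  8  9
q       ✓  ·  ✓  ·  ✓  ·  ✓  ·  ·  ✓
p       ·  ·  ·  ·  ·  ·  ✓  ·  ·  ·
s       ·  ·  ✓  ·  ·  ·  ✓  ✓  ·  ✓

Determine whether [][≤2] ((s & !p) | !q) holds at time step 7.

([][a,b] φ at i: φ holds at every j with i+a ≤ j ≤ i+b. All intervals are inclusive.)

Check ((s & !p) | !q) at every j in [7,9]:
  j=7: true
  j=8: true
  j=9: true
All positions satisfy it → formula holds.

Yes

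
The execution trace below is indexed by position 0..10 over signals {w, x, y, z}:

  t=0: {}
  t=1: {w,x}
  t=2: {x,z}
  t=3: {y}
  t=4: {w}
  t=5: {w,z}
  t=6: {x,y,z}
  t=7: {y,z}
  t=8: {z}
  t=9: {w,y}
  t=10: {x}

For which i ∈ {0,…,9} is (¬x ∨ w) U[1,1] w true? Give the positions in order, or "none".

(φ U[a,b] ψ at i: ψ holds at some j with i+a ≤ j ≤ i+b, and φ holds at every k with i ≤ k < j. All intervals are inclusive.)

0, 3, 4, 8

Evaluate at each i in [0,9]:
  i=0: ✓ (rhs at j=1; lhs holds on [0,0])
  i=1: ✗ (no rhs in [2,2])
  i=2: ✗ (no rhs in [3,3])
  i=3: ✓ (rhs at j=4; lhs holds on [3,3])
  i=4: ✓ (rhs at j=5; lhs holds on [4,4])
  i=5: ✗ (no rhs in [6,6])
  i=6: ✗ (no rhs in [7,7])
  i=7: ✗ (no rhs in [8,8])
  i=8: ✓ (rhs at j=9; lhs holds on [8,8])
  i=9: ✗ (no rhs in [10,10])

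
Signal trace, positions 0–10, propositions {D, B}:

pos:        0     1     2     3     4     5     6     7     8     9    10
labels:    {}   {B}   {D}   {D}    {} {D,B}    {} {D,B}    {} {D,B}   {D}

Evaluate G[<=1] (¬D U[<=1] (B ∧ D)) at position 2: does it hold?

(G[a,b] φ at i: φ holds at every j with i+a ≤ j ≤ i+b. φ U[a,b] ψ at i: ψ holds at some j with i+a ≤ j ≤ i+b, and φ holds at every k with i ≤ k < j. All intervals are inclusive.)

No

Check (¬D U[<=1] (B ∧ D)) at every j in [2,3]:
  j=2: fails
  j=3: fails
Fails at j=2 → formula fails.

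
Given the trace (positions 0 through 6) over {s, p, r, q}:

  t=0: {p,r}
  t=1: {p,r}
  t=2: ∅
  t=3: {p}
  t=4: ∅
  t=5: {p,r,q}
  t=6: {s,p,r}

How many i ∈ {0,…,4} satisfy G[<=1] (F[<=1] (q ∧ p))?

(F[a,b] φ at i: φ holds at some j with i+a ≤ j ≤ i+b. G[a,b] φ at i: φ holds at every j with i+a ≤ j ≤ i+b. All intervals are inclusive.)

Evaluate at each i in [0,4]:
  i=0: ✗ (fails at j=0)
  i=1: ✗ (fails at j=1)
  i=2: ✗ (fails at j=2)
  i=3: ✗ (fails at j=3)
  i=4: ✓ (all of [4,5])
Positions where it holds: {4} → 1.

1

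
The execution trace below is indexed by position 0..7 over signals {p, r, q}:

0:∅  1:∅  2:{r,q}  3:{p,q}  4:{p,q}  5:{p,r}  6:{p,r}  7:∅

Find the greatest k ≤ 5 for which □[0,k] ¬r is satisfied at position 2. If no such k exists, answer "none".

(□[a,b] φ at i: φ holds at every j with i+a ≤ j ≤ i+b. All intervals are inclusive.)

¬r must hold from j=2 onward; find where it first fails.
  j=2: fails → no k works.

none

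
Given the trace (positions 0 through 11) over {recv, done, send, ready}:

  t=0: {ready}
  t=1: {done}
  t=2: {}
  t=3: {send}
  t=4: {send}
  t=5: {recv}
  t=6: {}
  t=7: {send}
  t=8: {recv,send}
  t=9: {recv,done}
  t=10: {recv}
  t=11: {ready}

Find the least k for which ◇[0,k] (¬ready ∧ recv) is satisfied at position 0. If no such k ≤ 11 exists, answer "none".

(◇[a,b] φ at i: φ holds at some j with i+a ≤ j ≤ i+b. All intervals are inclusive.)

Scan j = 0,1,… for (¬ready ∧ recv):
  j=0: fails
  j=1: fails
  j=2: fails
  j=3: fails
  j=4: fails
  j=5: holds
First hit at j=5, so smallest k = 5-0 = 5.

5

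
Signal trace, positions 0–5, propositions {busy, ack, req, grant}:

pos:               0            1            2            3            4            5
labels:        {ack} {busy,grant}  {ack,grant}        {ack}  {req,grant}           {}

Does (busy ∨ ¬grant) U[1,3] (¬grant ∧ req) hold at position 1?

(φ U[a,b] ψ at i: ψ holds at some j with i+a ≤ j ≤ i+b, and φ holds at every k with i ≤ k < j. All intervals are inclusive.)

No

Need some j in [2,4] with (¬grant ∧ req), and (busy ∨ ¬grant) at every k in [1,j-1].
  j=2: (¬grant ∧ req) false.
  j=3: (¬grant ∧ req) false.
  j=4: (¬grant ∧ req) false.
No j in the window works → until fails.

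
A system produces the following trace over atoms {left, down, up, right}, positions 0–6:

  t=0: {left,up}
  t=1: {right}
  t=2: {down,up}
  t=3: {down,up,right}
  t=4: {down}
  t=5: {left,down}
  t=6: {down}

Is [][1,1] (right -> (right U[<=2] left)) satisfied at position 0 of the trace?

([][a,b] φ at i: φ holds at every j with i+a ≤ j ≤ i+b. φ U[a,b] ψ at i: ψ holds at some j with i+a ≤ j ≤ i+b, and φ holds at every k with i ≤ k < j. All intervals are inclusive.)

Check (right -> (right U[<=2] left)) at every j in [1,1]:
  j=1: antecedent true; consequent fails → ✗
Fails at j=1 → formula fails.

No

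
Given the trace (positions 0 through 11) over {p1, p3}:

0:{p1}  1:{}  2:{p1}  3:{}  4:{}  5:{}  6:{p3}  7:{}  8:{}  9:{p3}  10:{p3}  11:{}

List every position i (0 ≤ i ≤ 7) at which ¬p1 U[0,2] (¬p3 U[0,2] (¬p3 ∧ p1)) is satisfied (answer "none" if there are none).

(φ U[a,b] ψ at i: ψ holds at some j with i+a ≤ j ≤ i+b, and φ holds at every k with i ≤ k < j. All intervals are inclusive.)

Evaluate at each i in [0,7]:
  i=0: ✓ (rhs at j=0)
  i=1: ✓ (rhs at j=1)
  i=2: ✓ (rhs at j=2)
  i=3: ✗ (no rhs in [3,5])
  i=4: ✗ (no rhs in [4,6])
  i=5: ✗ (no rhs in [5,7])
  i=6: ✗ (no rhs in [6,8])
  i=7: ✗ (no rhs in [7,9])

0, 1, 2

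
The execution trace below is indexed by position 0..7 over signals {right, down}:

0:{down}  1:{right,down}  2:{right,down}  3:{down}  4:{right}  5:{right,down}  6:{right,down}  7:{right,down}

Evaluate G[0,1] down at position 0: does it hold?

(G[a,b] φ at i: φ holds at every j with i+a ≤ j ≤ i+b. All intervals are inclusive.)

Check down at every j in [0,1]:
  j=0: true
  j=1: true
All positions satisfy it → formula holds.

Holds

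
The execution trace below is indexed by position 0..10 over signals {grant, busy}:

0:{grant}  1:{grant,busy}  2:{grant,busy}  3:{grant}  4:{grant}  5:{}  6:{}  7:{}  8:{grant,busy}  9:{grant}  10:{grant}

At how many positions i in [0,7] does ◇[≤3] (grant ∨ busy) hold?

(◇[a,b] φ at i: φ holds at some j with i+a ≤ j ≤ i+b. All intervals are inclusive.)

Evaluate at each i in [0,7]:
  i=0: ✓ (witness j=0)
  i=1: ✓ (witness j=1)
  i=2: ✓ (witness j=2)
  i=3: ✓ (witness j=3)
  i=4: ✓ (witness j=4)
  i=5: ✓ (witness j=8)
  i=6: ✓ (witness j=8)
  i=7: ✓ (witness j=8)
Positions where it holds: {0, 1, 2, 3, 4, 5, 6, 7} → 8.

8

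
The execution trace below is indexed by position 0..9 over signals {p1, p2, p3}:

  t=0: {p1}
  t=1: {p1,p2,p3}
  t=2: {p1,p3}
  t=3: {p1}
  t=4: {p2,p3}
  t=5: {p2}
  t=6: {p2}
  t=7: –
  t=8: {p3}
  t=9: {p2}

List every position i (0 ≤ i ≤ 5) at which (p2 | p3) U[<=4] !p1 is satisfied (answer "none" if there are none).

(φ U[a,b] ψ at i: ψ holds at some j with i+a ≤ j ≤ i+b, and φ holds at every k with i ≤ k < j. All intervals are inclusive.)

4, 5

Evaluate at each i in [0,5]:
  i=0: ✗ (lhs fails at k=0 before rhs at j=4)
  i=1: ✗ (lhs fails at k=3 before rhs at j=4)
  i=2: ✗ (lhs fails at k=3 before rhs at j=4)
  i=3: ✗ (lhs fails at k=3 before rhs at j=4)
  i=4: ✓ (rhs at j=4)
  i=5: ✓ (rhs at j=5)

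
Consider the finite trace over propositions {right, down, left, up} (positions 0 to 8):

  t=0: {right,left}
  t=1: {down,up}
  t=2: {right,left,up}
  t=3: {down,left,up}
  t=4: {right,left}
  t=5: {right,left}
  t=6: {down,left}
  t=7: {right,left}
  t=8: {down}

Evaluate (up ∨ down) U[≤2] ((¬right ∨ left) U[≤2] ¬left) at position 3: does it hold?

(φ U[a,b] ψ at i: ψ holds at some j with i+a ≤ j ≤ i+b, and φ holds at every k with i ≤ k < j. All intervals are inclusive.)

No

Need some j in [3,5] with ((¬right ∨ left) U[≤2] ¬left), and (up ∨ down) at every k in [3,j-1].
  j=3: ((¬right ∨ left) U[≤2] ¬left) — fails.
  j=4: ((¬right ∨ left) U[≤2] ¬left) — fails.
  j=5: ((¬right ∨ left) U[≤2] ¬left) — fails.
No j in the window works → until fails.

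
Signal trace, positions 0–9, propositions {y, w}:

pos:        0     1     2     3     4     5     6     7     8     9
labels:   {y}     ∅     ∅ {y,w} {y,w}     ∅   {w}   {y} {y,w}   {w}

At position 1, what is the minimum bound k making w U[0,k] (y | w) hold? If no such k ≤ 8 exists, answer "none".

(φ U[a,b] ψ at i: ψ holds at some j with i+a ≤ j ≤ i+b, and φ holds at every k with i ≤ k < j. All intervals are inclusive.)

Need earliest j ≥ 1 with (y | w), and w at every k in [1,j-1].
  j=1: rhs fails.
  j=2: rhs fails.
  j=3: rhs holds but lhs fails at k=1.
  j=4: rhs holds but lhs fails at k=1.
  j=5: rhs fails.
  j=6: rhs holds but lhs fails at k=1.
  j=7: rhs holds but lhs fails at k=1.
  j=8: rhs holds but lhs fails at k=1.
  j=9: rhs holds but lhs fails at k=1.
No witness within the range → none.

none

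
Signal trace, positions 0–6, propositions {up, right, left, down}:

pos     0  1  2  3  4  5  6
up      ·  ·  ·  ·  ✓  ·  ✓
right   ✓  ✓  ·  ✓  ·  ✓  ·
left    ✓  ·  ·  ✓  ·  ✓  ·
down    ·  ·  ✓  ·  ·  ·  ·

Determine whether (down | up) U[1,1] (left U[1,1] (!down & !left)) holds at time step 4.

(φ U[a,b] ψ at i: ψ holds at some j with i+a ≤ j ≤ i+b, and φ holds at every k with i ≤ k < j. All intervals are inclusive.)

True

Need some j in [5,5] with (left U[1,1] (!down & !left)), and (down | up) at every k in [4,j-1].
  j=5: (left U[1,1] (!down & !left)) holds; (down | up) holds at every k in [4,4] → satisfied.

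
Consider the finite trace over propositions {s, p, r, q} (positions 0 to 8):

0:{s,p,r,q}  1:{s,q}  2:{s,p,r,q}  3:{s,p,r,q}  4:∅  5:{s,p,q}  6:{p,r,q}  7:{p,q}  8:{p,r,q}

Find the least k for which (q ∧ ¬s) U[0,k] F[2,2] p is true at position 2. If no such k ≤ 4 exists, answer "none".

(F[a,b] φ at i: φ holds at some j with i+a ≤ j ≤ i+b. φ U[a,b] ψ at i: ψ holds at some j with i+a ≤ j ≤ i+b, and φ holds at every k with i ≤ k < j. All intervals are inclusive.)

Need earliest j ≥ 2 with F[2,2] p, and (q ∧ ¬s) at every k in [2,j-1].
  j=2: rhs fails.
  j=3: rhs holds but lhs fails at k=2.
  j=4: rhs holds but lhs fails at k=2.
  j=5: rhs holds but lhs fails at k=2.
  j=6: rhs holds but lhs fails at k=2.
No witness within the range → none.

none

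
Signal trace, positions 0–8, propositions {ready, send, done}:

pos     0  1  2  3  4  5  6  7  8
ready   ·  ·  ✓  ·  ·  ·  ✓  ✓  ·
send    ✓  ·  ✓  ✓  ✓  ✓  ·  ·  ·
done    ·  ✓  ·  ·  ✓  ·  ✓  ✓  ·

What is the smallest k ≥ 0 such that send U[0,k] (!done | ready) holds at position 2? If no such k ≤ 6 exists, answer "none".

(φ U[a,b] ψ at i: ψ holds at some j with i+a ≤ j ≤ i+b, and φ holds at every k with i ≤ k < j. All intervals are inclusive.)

0

Need earliest j ≥ 2 with (!done | ready), and send at every k in [2,j-1].
  j=2: rhs holds (empty prefix). k = 0.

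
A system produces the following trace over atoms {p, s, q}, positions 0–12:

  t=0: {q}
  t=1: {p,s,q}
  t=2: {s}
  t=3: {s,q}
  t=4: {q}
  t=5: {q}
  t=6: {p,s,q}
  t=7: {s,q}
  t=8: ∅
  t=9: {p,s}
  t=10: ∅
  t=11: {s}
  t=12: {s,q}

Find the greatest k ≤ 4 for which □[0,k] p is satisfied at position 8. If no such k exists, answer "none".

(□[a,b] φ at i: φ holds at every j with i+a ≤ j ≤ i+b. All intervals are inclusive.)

p must hold from j=8 onward; find where it first fails.
  j=8: fails → no k works.

none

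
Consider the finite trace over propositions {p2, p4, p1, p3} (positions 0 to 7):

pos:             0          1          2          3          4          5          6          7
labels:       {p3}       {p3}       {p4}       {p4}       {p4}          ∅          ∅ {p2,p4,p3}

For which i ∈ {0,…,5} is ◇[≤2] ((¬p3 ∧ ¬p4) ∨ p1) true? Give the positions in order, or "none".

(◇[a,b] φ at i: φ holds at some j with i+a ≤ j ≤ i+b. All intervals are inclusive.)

Evaluate at each i in [0,5]:
  i=0: ✗ (none in [0,2])
  i=1: ✗ (none in [1,3])
  i=2: ✗ (none in [2,4])
  i=3: ✓ (witness j=5)
  i=4: ✓ (witness j=5)
  i=5: ✓ (witness j=5)

3, 4, 5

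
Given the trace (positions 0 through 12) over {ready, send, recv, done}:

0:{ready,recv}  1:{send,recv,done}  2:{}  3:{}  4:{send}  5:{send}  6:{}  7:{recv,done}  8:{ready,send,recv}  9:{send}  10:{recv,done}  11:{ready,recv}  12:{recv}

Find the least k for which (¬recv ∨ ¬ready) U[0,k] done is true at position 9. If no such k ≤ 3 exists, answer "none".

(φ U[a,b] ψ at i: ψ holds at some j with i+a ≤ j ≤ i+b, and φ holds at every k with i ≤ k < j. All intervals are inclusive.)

Need earliest j ≥ 9 with done, and (¬recv ∨ ¬ready) at every k in [9,j-1].
  j=9: rhs fails.
  j=10: rhs holds; lhs holds on [9,9]. k = 1.

1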